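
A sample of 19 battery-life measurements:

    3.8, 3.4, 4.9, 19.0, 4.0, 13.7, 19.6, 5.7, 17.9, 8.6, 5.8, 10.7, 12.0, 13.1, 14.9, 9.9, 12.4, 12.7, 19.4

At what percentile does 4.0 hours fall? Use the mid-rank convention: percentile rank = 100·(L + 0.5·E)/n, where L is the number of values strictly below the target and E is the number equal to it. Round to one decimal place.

13.2

Sorted: 3.4, 3.8, 4.0, 4.9, 5.7, 5.8, 8.6, 9.9, 10.7, 12.0, 12.4, 12.7, 13.1, 13.7, 14.9, 17.9, 19.0, 19.4, 19.6.
Count below 4.0: L = 2; count equal: E = 1; n = 19.
Percentile rank = 100·(2 + 0.5·1)/19 = 100·2.5/19 = 13.16.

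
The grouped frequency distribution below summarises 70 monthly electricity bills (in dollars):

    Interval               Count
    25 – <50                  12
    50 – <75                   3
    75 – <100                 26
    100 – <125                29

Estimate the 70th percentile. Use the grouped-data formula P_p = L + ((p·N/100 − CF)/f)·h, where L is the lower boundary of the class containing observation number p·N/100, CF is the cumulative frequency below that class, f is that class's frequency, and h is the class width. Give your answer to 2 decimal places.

N = 70; target position k = 70/100 · 70 = 49.
Cumulative frequencies: 12, 15, 41, 70.
Observation 49 falls in the class 100 – <125.
L = 100, CF = 41, f = 29, h = 25.
P70 = 100 + ((49 − 41)/29)·25 = 100 + 6.89655 = 106.897.

106.90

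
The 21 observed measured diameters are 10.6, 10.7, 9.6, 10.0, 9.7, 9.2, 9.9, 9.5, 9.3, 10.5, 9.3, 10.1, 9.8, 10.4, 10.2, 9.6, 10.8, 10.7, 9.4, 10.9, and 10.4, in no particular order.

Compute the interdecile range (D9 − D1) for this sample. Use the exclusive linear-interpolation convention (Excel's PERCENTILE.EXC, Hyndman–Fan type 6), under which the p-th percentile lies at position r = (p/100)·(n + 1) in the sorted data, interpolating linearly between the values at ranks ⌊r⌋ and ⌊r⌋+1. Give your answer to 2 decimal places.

Sorted: 9.2, 9.3, 9.3, 9.4, 9.5, 9.6, 9.6, 9.7, 9.8, 9.9, 10.0, 10.1, 10.2, 10.4, 10.4, 10.5, 10.6, 10.7, 10.7, 10.8, 10.9.
n = 21.
P10: r = 2.2; ranks 2–3 are 9.3, 9.3; interpolating gives 9.3.
P90: r = 19.8; ranks 19–20 are 10.7, 10.8; interpolating gives 10.78.
Difference: 10.78 − 9.3 = 1.48.

1.48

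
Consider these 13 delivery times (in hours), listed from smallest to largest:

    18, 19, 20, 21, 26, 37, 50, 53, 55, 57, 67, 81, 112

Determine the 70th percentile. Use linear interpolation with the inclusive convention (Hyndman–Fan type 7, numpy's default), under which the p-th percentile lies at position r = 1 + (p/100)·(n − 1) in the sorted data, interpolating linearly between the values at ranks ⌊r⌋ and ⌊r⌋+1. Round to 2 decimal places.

n = 13.
r = 1 + (70/100)·(13 − 1) = 1 + 8.4 = 9.4.
Rank 9 is 55 and rank 10 is 57.
Interpolate: 55 + 0.4·(57 − 55) = 55 + 0.4·2 = 55.8.

55.80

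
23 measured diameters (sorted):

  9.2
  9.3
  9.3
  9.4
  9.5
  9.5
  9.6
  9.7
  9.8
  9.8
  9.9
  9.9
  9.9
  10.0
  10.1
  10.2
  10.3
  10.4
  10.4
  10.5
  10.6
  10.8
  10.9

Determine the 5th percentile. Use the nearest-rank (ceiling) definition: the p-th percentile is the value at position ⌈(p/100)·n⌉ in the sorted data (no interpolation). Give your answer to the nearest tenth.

9.3

n = 23.
Position = ⌈5/100 · 23⌉ = ⌈1.15⌉ = 2.
The value at rank 2 is 9.3.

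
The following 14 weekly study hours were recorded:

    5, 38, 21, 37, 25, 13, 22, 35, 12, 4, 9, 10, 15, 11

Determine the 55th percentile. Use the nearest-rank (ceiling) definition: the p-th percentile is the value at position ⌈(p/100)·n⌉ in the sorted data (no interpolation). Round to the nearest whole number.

15

Sorted: 4, 5, 9, 10, 11, 12, 13, 15, 21, 22, 25, 35, 37, 38.
n = 14.
Position = ⌈55/100 · 14⌉ = ⌈7.7⌉ = 8.
The value at rank 8 is 15.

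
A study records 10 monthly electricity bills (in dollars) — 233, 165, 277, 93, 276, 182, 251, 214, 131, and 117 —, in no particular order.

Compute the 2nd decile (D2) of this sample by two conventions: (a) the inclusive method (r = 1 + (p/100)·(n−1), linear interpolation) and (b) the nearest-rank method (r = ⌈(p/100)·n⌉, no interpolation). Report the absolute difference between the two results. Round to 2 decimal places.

Sorted: 93, 117, 131, 165, 182, 214, 233, 251, 276, 277.
n = 10.
(a) r = 2.8; between ranks 2 (117) and 3 (131): 128.2.
(b) the nearest-rank method: rank 2 → 117.
|128.2 − 117| = 11.2.

11.20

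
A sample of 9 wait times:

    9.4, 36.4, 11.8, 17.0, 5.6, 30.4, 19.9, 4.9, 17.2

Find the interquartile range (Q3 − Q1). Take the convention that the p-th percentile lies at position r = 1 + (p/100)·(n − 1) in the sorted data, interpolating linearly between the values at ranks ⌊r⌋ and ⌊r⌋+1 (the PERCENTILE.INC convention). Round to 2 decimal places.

Sorted: 4.9, 5.6, 9.4, 11.8, 17.0, 17.2, 19.9, 30.4, 36.4.
n = 9.
P25: r = 3 (integer) → 9.4.
P75: r = 7 (integer) → 19.9.
Difference: 19.9 − 9.4 = 10.5.

10.50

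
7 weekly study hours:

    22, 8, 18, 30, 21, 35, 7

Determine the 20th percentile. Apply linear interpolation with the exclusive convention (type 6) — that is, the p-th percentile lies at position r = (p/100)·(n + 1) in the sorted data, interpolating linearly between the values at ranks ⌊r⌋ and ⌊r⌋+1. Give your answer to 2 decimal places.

7.60

Sorted: 7, 8, 18, 21, 22, 30, 35.
n = 7.
r = (20/100)·(7 + 1) = 1.6.
Rank 1 is 7 and rank 2 is 8.
Interpolate: 7 + 0.6·(8 − 7) = 7 + 0.6·1 = 7.6.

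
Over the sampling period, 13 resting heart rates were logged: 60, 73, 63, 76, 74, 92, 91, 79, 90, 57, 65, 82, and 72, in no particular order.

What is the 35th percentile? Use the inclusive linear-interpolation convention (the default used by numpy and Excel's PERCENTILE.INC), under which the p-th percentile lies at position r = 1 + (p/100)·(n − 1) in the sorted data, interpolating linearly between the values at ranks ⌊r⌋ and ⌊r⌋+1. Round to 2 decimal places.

72.20

Sorted: 57, 60, 63, 65, 72, 73, 74, 76, 79, 82, 90, 91, 92.
n = 13.
r = 1 + (35/100)·(13 − 1) = 1 + 4.2 = 5.2.
Rank 5 is 72 and rank 6 is 73.
Interpolate: 72 + 0.2·(73 − 72) = 72 + 0.2·1 = 72.2.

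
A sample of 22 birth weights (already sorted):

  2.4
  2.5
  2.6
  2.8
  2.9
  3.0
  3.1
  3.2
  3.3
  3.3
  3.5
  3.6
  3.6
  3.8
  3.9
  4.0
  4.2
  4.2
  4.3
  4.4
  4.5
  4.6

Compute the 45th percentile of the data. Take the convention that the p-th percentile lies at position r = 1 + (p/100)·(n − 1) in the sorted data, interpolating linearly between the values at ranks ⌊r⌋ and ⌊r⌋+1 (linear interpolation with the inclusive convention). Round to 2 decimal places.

n = 22.
r = 1 + (45/100)·(22 − 1) = 1 + 9.45 = 10.45.
Rank 10 is 3.3 and rank 11 is 3.5.
Interpolate: 3.3 + 0.45·(3.5 − 3.3) = 3.3 + 0.45·0.2 = 3.39.

3.39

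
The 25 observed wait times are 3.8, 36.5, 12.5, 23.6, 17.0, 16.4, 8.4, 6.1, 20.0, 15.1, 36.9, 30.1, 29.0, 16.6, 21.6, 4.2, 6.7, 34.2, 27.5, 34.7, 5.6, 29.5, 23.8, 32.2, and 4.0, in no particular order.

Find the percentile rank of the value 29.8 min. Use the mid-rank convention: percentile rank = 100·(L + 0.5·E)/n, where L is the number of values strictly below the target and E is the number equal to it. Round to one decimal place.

76.0

Sorted: 3.8, 4.0, 4.2, 5.6, 6.1, 6.7, 8.4, 12.5, 15.1, 16.4, 16.6, 17.0, 20.0, 21.6, 23.6, 23.8, 27.5, 29.0, 29.5, 30.1, 32.2, 34.2, 34.7, 36.5, 36.9.
Count below 29.8: L = 19; count equal: E = 0; n = 25.
Percentile rank = 100·(19 + 0.5·0)/25 = 100·19/25 = 76.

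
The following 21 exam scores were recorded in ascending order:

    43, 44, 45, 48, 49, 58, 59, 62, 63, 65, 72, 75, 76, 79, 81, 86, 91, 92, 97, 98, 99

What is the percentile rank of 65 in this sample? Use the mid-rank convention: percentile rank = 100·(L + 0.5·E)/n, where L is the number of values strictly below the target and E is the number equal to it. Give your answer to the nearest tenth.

45.2

Count below 65: L = 9; count equal: E = 1; n = 21.
Percentile rank = 100·(9 + 0.5·1)/21 = 100·9.5/21 = 45.24.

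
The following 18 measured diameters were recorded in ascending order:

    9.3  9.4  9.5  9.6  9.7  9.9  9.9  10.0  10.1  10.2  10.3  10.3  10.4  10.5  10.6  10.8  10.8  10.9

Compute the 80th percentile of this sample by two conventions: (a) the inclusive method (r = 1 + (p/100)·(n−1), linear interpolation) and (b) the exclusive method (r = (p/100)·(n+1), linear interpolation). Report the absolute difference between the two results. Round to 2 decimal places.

n = 18.
(a) r = 14.6; between ranks 14 (10.5) and 15 (10.6): 10.56.
(b) r = 15.2; between ranks 15 (10.6) and 16 (10.8): 10.64.
|10.56 − 10.64| = 0.08.

0.08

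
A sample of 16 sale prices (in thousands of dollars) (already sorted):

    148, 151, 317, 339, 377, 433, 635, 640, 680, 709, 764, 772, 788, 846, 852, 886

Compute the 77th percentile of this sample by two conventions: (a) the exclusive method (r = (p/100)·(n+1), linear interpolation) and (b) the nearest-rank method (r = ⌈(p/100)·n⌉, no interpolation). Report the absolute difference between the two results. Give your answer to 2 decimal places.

5.22

n = 16.
(a) r = 13.09; between ranks 13 (788) and 14 (846): 793.22.
(b) the nearest-rank method: rank 13 → 788.
|793.22 − 788| = 5.22.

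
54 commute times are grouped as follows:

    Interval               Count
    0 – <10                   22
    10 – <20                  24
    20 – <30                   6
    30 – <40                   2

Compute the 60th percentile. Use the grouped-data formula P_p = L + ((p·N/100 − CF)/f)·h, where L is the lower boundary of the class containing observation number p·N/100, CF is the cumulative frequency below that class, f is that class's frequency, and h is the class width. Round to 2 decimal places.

N = 54; target position k = 60/100 · 54 = 32.4.
Cumulative frequencies: 22, 46, 52, 54.
Observation 32.4 falls in the class 10 – <20.
L = 10, CF = 22, f = 24, h = 10.
P60 = 10 + ((32.4 − 22)/24)·10 = 10 + 4.33333 = 14.3333.

14.33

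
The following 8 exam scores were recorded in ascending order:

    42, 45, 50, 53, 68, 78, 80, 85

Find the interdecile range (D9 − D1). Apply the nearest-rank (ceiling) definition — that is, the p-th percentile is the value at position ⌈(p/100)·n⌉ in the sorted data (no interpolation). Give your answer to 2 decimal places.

n = 8.
P10: rank ⌈10/100·8⌉ = 1 → 42.
P90: rank ⌈90/100·8⌉ = 8 → 85.
Difference: 85 − 42 = 43.

43.00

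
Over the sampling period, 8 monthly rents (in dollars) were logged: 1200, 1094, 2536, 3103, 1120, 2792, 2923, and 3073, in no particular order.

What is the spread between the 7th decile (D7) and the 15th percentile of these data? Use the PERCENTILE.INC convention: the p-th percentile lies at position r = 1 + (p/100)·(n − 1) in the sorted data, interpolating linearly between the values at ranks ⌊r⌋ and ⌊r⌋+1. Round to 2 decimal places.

Sorted: 1094, 1120, 1200, 2536, 2792, 2923, 3073, 3103.
n = 8.
P15: r = 2.05; ranks 2–3 are 1120, 1200; interpolating gives 1124.
P70: r = 5.9; ranks 5–6 are 2792, 2923; interpolating gives 2909.9.
Difference: 2909.9 − 1124 = 1785.9.

1785.90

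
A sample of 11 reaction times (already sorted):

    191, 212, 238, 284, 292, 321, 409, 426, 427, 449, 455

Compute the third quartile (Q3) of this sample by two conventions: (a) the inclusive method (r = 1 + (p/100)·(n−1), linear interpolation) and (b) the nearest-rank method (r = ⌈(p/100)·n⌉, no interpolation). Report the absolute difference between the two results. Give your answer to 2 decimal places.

n = 11.
(a) r = 8.5; between ranks 8 (426) and 9 (427): 426.5.
(b) the nearest-rank method: rank 9 → 427.
|426.5 − 427| = 0.5.

0.50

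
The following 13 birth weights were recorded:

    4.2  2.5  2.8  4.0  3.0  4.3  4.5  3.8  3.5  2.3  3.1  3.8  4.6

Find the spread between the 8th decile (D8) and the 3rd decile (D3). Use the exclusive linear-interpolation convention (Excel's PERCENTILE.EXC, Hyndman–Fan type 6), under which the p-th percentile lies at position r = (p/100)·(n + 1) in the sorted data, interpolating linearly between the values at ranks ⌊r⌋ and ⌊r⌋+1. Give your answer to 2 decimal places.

1.32

Sorted: 2.3, 2.5, 2.8, 3.0, 3.1, 3.5, 3.8, 3.8, 4.0, 4.2, 4.3, 4.5, 4.6.
n = 13.
P30: r = 4.2; ranks 4–5 are 3.0, 3.1; interpolating gives 3.02.
P80: r = 11.2; ranks 11–12 are 4.3, 4.5; interpolating gives 4.34.
Difference: 4.34 − 3.02 = 1.32.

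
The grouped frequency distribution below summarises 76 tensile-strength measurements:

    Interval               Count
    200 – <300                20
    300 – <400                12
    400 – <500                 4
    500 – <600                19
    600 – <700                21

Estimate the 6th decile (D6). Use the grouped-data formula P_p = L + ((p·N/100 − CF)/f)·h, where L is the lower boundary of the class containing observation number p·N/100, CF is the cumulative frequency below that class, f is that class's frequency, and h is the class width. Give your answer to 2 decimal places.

550.53

N = 76; target position k = 60/100 · 76 = 45.6.
Cumulative frequencies: 20, 32, 36, 55, 76.
Observation 45.6 falls in the class 500 – <600.
L = 500, CF = 36, f = 19, h = 100.
P60 = 500 + ((45.6 − 36)/19)·100 = 500 + 50.5263 = 550.526.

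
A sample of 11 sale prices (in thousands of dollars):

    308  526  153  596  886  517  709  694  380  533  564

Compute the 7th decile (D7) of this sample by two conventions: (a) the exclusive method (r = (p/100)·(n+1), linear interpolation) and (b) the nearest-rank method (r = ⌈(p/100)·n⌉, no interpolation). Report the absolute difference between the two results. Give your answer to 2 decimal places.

39.20

Sorted: 153, 308, 380, 517, 526, 533, 564, 596, 694, 709, 886.
n = 11.
(a) r = 8.4; between ranks 8 (596) and 9 (694): 635.2.
(b) the nearest-rank method: rank 8 → 596.
|635.2 − 596| = 39.2.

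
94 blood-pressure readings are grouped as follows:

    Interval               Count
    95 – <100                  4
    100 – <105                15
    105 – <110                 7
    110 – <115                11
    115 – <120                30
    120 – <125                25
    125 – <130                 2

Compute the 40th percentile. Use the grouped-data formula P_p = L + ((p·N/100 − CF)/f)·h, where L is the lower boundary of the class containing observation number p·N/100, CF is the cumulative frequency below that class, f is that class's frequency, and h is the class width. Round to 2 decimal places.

N = 94; target position k = 40/100 · 94 = 37.6.
Cumulative frequencies: 4, 19, 26, 37, 67, 92, 94.
Observation 37.6 falls in the class 115 – <120.
L = 115, CF = 37, f = 30, h = 5.
P40 = 115 + ((37.6 − 37)/30)·5 = 115 + 0.1 = 115.1.

115.10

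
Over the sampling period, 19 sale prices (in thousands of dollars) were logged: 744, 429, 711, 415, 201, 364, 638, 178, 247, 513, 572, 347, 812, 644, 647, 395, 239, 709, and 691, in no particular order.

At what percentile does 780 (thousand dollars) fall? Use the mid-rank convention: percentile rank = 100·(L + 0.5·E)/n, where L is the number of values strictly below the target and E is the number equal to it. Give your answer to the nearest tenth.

94.7

Sorted: 178, 201, 239, 247, 347, 364, 395, 415, 429, 513, 572, 638, 644, 647, 691, 709, 711, 744, 812.
Count below 780: L = 18; count equal: E = 0; n = 19.
Percentile rank = 100·(18 + 0.5·0)/19 = 100·18/19 = 94.74.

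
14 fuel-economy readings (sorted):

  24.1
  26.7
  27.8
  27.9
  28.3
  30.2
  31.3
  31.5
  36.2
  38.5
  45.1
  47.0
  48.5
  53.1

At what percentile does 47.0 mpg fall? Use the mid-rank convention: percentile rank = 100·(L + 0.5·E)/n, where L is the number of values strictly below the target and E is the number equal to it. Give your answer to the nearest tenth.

Count below 47.0: L = 11; count equal: E = 1; n = 14.
Percentile rank = 100·(11 + 0.5·1)/14 = 100·11.5/14 = 82.14.

82.1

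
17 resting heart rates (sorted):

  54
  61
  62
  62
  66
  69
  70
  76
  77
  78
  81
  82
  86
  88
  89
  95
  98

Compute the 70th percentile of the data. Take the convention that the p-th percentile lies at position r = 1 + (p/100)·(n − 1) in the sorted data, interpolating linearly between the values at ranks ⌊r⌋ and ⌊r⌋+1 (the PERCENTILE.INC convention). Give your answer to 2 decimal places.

82.80

n = 17.
r = 1 + (70/100)·(17 − 1) = 1 + 11.2 = 12.2.
Rank 12 is 82 and rank 13 is 86.
Interpolate: 82 + 0.2·(86 − 82) = 82 + 0.2·4 = 82.8.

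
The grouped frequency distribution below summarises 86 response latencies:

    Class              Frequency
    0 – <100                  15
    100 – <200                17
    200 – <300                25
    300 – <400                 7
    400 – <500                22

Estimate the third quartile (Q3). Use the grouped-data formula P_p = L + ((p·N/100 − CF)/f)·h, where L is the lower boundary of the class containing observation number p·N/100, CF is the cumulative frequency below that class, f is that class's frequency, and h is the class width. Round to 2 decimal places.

402.27

N = 86; target position k = 75/100 · 86 = 64.5.
Cumulative frequencies: 15, 32, 57, 64, 86.
Observation 64.5 falls in the class 400 – <500.
L = 400, CF = 64, f = 22, h = 100.
P75 = 400 + ((64.5 − 64)/22)·100 = 400 + 2.27273 = 402.273.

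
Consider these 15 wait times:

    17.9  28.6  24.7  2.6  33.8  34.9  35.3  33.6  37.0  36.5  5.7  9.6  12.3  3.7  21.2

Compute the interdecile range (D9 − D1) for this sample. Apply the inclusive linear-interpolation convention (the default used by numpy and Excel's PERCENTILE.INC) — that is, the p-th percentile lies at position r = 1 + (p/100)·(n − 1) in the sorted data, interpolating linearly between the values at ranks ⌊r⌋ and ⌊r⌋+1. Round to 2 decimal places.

Sorted: 2.6, 3.7, 5.7, 9.6, 12.3, 17.9, 21.2, 24.7, 28.6, 33.6, 33.8, 34.9, 35.3, 36.5, 37.0.
n = 15.
P10: r = 2.4; ranks 2–3 are 3.7, 5.7; interpolating gives 4.5.
P90: r = 13.6; ranks 13–14 are 35.3, 36.5; interpolating gives 36.02.
Difference: 36.02 − 4.5 = 31.52.

31.52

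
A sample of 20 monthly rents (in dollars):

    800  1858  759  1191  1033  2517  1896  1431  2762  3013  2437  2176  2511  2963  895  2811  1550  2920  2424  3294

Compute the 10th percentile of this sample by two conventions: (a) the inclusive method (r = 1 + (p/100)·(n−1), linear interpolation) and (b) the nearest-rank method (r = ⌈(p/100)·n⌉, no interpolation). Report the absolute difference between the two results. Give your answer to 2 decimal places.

85.50

Sorted: 759, 800, 895, 1033, 1191, 1431, 1550, 1858, 1896, 2176, 2424, 2437, 2511, 2517, 2762, 2811, 2920, 2963, 3013, 3294.
n = 20.
(a) r = 2.9; between ranks 2 (800) and 3 (895): 885.5.
(b) the nearest-rank method: rank 2 → 800.
|885.5 − 800| = 85.5.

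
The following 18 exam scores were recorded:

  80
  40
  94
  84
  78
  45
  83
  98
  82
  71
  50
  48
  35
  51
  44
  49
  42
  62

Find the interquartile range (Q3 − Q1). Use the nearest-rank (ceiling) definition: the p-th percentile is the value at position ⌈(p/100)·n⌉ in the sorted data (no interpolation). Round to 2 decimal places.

37.00

Sorted: 35, 40, 42, 44, 45, 48, 49, 50, 51, 62, 71, 78, 80, 82, 83, 84, 94, 98.
n = 18.
P25: rank ⌈25/100·18⌉ = 5 → 45.
P75: rank ⌈75/100·18⌉ = 14 → 82.
Difference: 82 − 45 = 37.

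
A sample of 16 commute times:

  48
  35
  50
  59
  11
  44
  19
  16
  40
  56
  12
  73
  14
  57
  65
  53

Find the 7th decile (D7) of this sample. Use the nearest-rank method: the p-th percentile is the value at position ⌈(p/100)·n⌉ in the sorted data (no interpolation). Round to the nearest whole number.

56

Sorted: 11, 12, 14, 16, 19, 35, 40, 44, 48, 50, 53, 56, 57, 59, 65, 73.
n = 16.
Position = ⌈70/100 · 16⌉ = ⌈11.2⌉ = 12.
The value at rank 12 is 56.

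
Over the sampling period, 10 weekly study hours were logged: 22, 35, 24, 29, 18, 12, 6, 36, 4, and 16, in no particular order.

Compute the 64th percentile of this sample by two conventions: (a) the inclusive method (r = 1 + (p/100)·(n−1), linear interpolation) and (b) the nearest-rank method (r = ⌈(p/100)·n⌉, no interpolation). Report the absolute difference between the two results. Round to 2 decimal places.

Sorted: 4, 6, 12, 16, 18, 22, 24, 29, 35, 36.
n = 10.
(a) r = 6.76; between ranks 6 (22) and 7 (24): 23.52.
(b) the nearest-rank method: rank 7 → 24.
|23.52 − 24| = 0.48.

0.48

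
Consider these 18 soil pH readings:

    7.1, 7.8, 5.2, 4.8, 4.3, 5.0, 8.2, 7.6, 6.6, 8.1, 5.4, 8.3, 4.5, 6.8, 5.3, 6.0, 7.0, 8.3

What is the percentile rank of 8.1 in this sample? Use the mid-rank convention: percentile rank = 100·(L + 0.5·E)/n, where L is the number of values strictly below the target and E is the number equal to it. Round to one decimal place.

80.6

Sorted: 4.3, 4.5, 4.8, 5.0, 5.2, 5.3, 5.4, 6.0, 6.6, 6.8, 7.0, 7.1, 7.6, 7.8, 8.1, 8.2, 8.3, 8.3.
Count below 8.1: L = 14; count equal: E = 1; n = 18.
Percentile rank = 100·(14 + 0.5·1)/18 = 100·14.5/18 = 80.56.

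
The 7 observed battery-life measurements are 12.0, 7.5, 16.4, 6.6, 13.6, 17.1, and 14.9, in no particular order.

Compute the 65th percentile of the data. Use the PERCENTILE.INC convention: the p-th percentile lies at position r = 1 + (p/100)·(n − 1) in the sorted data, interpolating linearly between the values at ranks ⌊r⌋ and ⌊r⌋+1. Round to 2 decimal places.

14.77

Sorted: 6.6, 7.5, 12.0, 13.6, 14.9, 16.4, 17.1.
n = 7.
r = 1 + (65/100)·(7 − 1) = 1 + 3.9 = 4.9.
Rank 4 is 13.6 and rank 5 is 14.9.
Interpolate: 13.6 + 0.9·(14.9 − 13.6) = 13.6 + 0.9·1.3 = 14.77.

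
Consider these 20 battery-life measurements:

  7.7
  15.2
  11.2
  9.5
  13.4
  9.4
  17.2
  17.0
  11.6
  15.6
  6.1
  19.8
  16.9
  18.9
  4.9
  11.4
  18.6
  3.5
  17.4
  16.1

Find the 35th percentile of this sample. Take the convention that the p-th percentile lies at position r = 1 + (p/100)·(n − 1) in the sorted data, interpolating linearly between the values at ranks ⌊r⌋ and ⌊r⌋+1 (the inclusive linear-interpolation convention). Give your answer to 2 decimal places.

11.33

Sorted: 3.5, 4.9, 6.1, 7.7, 9.4, 9.5, 11.2, 11.4, 11.6, 13.4, 15.2, 15.6, 16.1, 16.9, 17.0, 17.2, 17.4, 18.6, 18.9, 19.8.
n = 20.
r = 1 + (35/100)·(20 − 1) = 1 + 6.65 = 7.65.
Rank 7 is 11.2 and rank 8 is 11.4.
Interpolate: 11.2 + 0.65·(11.4 − 11.2) = 11.2 + 0.65·0.2 = 11.33.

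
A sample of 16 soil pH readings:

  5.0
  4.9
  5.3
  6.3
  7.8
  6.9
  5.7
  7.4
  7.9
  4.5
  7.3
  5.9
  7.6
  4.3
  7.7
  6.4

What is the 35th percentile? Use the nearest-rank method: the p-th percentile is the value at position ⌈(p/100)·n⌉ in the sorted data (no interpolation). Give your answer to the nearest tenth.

5.7

Sorted: 4.3, 4.5, 4.9, 5.0, 5.3, 5.7, 5.9, 6.3, 6.4, 6.9, 7.3, 7.4, 7.6, 7.7, 7.8, 7.9.
n = 16.
Position = ⌈35/100 · 16⌉ = ⌈5.6⌉ = 6.
The value at rank 6 is 5.7.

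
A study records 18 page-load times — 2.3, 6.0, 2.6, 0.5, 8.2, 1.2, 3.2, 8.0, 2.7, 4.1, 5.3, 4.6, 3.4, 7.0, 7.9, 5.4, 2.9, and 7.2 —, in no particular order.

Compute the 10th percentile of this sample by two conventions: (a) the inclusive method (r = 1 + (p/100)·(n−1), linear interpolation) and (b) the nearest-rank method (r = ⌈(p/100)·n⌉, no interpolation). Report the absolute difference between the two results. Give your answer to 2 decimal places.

0.77

Sorted: 0.5, 1.2, 2.3, 2.6, 2.7, 2.9, 3.2, 3.4, 4.1, 4.6, 5.3, 5.4, 6.0, 7.0, 7.2, 7.9, 8.0, 8.2.
n = 18.
(a) r = 2.7; between ranks 2 (1.2) and 3 (2.3): 1.97.
(b) the nearest-rank method: rank 2 → 1.2.
|1.97 − 1.2| = 0.77.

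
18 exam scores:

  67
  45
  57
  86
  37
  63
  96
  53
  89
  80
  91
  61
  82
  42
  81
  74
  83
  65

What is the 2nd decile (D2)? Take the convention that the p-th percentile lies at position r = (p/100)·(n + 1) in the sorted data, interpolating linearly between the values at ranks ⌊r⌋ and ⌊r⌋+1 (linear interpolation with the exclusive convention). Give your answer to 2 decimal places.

Sorted: 37, 42, 45, 53, 57, 61, 63, 65, 67, 74, 80, 81, 82, 83, 86, 89, 91, 96.
n = 18.
r = (20/100)·(18 + 1) = 3.8.
Rank 3 is 45 and rank 4 is 53.
Interpolate: 45 + 0.8·(53 − 45) = 45 + 0.8·8 = 51.4.

51.40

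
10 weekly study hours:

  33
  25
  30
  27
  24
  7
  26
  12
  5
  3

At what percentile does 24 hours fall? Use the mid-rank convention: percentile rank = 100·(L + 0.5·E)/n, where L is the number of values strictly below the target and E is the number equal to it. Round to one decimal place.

45.0

Sorted: 3, 5, 7, 12, 24, 25, 26, 27, 30, 33.
Count below 24: L = 4; count equal: E = 1; n = 10.
Percentile rank = 100·(4 + 0.5·1)/10 = 100·4.5/10 = 45.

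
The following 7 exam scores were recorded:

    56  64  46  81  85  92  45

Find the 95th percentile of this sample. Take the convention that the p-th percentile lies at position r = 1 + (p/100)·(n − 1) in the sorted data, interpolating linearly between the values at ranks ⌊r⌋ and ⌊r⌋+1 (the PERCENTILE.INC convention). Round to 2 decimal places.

89.90

Sorted: 45, 46, 56, 64, 81, 85, 92.
n = 7.
r = 1 + (95/100)·(7 − 1) = 1 + 5.7 = 6.7.
Rank 6 is 85 and rank 7 is 92.
Interpolate: 85 + 0.7·(92 − 85) = 85 + 0.7·7 = 89.9.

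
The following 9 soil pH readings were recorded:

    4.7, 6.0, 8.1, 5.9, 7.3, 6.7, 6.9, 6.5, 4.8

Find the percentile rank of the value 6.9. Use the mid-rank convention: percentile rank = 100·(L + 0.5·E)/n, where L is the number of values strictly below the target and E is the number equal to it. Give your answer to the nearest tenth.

Sorted: 4.7, 4.8, 5.9, 6.0, 6.5, 6.7, 6.9, 7.3, 8.1.
Count below 6.9: L = 6; count equal: E = 1; n = 9.
Percentile rank = 100·(6 + 0.5·1)/9 = 100·6.5/9 = 72.22.

72.2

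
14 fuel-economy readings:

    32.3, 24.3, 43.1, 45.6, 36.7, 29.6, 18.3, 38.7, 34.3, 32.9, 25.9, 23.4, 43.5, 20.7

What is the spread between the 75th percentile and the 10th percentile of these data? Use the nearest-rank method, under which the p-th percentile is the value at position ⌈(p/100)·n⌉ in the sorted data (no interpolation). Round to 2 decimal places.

18.00

Sorted: 18.3, 20.7, 23.4, 24.3, 25.9, 29.6, 32.3, 32.9, 34.3, 36.7, 38.7, 43.1, 43.5, 45.6.
n = 14.
P10: rank ⌈10/100·14⌉ = 2 → 20.7.
P75: rank ⌈75/100·14⌉ = 11 → 38.7.
Difference: 38.7 − 20.7 = 18.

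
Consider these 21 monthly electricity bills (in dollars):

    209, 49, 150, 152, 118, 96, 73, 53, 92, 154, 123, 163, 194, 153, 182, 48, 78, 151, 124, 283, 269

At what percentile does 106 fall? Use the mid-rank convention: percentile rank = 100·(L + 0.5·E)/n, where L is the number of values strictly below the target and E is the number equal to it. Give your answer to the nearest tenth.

33.3

Sorted: 48, 49, 53, 73, 78, 92, 96, 118, 123, 124, 150, 151, 152, 153, 154, 163, 182, 194, 209, 269, 283.
Count below 106: L = 7; count equal: E = 0; n = 21.
Percentile rank = 100·(7 + 0.5·0)/21 = 100·7/21 = 33.33.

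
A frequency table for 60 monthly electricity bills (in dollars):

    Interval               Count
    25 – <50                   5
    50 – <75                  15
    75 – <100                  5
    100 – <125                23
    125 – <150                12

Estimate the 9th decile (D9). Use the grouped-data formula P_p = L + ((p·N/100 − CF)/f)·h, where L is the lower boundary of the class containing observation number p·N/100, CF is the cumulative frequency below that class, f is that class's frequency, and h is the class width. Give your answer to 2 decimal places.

N = 60; target position k = 90/100 · 60 = 54.
Cumulative frequencies: 5, 20, 25, 48, 60.
Observation 54 falls in the class 125 – <150.
L = 125, CF = 48, f = 12, h = 25.
P90 = 125 + ((54 − 48)/12)·25 = 125 + 12.5 = 137.5.

137.50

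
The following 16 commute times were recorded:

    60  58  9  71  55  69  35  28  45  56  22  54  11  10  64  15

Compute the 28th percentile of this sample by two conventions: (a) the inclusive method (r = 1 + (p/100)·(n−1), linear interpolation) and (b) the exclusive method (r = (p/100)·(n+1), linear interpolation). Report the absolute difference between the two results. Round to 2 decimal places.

2.88

Sorted: 9, 10, 11, 15, 22, 28, 35, 45, 54, 55, 56, 58, 60, 64, 69, 71.
n = 16.
(a) r = 5.2; between ranks 5 (22) and 6 (28): 23.2.
(b) r = 4.76; between ranks 4 (15) and 5 (22): 20.32.
|23.2 − 20.32| = 2.88.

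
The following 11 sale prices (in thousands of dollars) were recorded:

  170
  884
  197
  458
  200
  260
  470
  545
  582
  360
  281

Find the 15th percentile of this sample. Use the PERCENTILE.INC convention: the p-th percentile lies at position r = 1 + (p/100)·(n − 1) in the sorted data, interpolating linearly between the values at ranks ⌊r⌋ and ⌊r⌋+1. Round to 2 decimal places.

Sorted: 170, 197, 200, 260, 281, 360, 458, 470, 545, 582, 884.
n = 11.
r = 1 + (15/100)·(11 − 1) = 1 + 1.5 = 2.5.
Rank 2 is 197 and rank 3 is 200.
Interpolate: 197 + 0.5·(200 − 197) = 197 + 0.5·3 = 198.5.

198.50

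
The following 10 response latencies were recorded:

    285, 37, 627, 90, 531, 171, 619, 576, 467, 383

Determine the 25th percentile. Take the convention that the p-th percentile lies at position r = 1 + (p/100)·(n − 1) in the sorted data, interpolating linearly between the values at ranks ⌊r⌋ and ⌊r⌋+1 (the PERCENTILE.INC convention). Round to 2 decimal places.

Sorted: 37, 90, 171, 285, 383, 467, 531, 576, 619, 627.
n = 10.
r = 1 + (25/100)·(10 − 1) = 1 + 2.25 = 3.25.
Rank 3 is 171 and rank 4 is 285.
Interpolate: 171 + 0.25·(285 − 171) = 171 + 0.25·114 = 199.5.

199.50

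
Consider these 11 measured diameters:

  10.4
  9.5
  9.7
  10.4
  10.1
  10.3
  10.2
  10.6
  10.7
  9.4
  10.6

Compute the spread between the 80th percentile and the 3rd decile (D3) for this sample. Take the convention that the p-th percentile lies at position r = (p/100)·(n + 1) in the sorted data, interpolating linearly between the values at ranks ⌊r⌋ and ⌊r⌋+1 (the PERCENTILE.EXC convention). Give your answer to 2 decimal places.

Sorted: 9.4, 9.5, 9.7, 10.1, 10.2, 10.3, 10.4, 10.4, 10.6, 10.6, 10.7.
n = 11.
P30: r = 3.6; ranks 3–4 are 9.7, 10.1; interpolating gives 9.94.
P80: r = 9.6; ranks 9–10 are 10.6, 10.6; interpolating gives 10.6.
Difference: 10.6 − 9.94 = 0.66.

0.66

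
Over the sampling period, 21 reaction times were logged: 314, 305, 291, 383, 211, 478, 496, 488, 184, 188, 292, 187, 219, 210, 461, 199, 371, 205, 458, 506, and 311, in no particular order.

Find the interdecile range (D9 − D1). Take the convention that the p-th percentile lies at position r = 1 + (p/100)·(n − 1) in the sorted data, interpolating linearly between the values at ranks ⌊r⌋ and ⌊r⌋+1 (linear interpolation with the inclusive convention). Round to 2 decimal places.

300.00

Sorted: 184, 187, 188, 199, 205, 210, 211, 219, 291, 292, 305, 311, 314, 371, 383, 458, 461, 478, 488, 496, 506.
n = 21.
P10: r = 3 (integer) → 188.
P90: r = 19 (integer) → 488.
Difference: 488 − 188 = 300.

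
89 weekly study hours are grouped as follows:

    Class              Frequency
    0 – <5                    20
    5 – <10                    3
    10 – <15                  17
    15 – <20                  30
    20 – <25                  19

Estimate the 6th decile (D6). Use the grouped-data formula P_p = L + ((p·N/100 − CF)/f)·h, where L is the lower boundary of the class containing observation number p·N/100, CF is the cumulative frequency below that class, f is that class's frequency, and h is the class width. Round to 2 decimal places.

17.23

N = 89; target position k = 60/100 · 89 = 53.4.
Cumulative frequencies: 20, 23, 40, 70, 89.
Observation 53.4 falls in the class 15 – <20.
L = 15, CF = 40, f = 30, h = 5.
P60 = 15 + ((53.4 − 40)/30)·5 = 15 + 2.23333 = 17.2333.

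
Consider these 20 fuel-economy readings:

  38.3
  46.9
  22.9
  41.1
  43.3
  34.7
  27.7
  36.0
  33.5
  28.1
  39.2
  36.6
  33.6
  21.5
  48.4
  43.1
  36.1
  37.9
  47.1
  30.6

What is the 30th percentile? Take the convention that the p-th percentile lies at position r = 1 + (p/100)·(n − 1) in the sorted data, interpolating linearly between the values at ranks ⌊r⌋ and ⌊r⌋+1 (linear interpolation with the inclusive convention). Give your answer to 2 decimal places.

Sorted: 21.5, 22.9, 27.7, 28.1, 30.6, 33.5, 33.6, 34.7, 36.0, 36.1, 36.6, 37.9, 38.3, 39.2, 41.1, 43.1, 43.3, 46.9, 47.1, 48.4.
n = 20.
r = 1 + (30/100)·(20 − 1) = 1 + 5.7 = 6.7.
Rank 6 is 33.5 and rank 7 is 33.6.
Interpolate: 33.5 + 0.7·(33.6 − 33.5) = 33.5 + 0.7·0.1 = 33.57.

33.57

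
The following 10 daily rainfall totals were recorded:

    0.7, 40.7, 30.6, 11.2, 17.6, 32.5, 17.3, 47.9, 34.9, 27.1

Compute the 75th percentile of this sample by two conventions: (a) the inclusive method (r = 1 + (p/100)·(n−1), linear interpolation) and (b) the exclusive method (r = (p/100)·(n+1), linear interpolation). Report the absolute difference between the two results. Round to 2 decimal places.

2.05

Sorted: 0.7, 11.2, 17.3, 17.6, 27.1, 30.6, 32.5, 34.9, 40.7, 47.9.
n = 10.
(a) r = 7.75; between ranks 7 (32.5) and 8 (34.9): 34.3.
(b) r = 8.25; between ranks 8 (34.9) and 9 (40.7): 36.35.
|34.3 − 36.35| = 2.05.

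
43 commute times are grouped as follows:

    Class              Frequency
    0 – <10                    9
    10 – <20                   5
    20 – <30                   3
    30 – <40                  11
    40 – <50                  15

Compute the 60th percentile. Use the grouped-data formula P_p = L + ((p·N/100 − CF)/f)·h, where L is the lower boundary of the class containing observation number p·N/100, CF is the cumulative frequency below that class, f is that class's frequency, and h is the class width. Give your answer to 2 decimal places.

38.00

N = 43; target position k = 60/100 · 43 = 25.8.
Cumulative frequencies: 9, 14, 17, 28, 43.
Observation 25.8 falls in the class 30 – <40.
L = 30, CF = 17, f = 11, h = 10.
P60 = 30 + ((25.8 − 17)/11)·10 = 30 + 8 = 38.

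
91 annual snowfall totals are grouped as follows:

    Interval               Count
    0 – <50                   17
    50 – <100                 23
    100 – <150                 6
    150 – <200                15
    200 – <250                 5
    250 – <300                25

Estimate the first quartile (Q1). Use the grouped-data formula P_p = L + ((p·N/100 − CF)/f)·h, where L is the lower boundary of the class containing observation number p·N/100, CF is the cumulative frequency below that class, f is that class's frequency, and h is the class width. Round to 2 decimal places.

62.50

N = 91; target position k = 25/100 · 91 = 22.75.
Cumulative frequencies: 17, 40, 46, 61, 66, 91.
Observation 22.75 falls in the class 50 – <100.
L = 50, CF = 17, f = 23, h = 50.
P25 = 50 + ((22.75 − 17)/23)·50 = 50 + 12.5 = 62.5.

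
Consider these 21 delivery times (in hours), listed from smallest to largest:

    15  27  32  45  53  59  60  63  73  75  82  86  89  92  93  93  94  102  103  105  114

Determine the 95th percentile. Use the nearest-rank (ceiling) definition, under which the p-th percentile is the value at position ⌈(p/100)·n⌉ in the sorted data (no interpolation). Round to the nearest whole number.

105

n = 21.
Position = ⌈95/100 · 21⌉ = ⌈19.95⌉ = 20.
The value at rank 20 is 105.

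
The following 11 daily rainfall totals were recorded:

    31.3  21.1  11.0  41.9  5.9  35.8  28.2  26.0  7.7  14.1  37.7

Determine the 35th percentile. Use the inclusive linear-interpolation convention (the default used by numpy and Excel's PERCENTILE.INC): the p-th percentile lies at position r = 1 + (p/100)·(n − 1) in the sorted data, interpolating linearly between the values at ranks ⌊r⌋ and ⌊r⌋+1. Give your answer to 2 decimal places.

Sorted: 5.9, 7.7, 11.0, 14.1, 21.1, 26.0, 28.2, 31.3, 35.8, 37.7, 41.9.
n = 11.
r = 1 + (35/100)·(11 − 1) = 1 + 3.5 = 4.5.
Rank 4 is 14.1 and rank 5 is 21.1.
Interpolate: 14.1 + 0.5·(21.1 − 14.1) = 14.1 + 0.5·7 = 17.6.

17.60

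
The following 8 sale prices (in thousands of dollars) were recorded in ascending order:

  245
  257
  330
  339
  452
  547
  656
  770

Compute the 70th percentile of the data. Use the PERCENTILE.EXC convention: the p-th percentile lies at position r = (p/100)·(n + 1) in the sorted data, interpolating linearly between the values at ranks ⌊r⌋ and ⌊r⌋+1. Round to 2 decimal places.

n = 8.
r = (70/100)·(8 + 1) = 6.3.
Rank 6 is 547 and rank 7 is 656.
Interpolate: 547 + 0.3·(656 − 547) = 547 + 0.3·109 = 579.7.

579.70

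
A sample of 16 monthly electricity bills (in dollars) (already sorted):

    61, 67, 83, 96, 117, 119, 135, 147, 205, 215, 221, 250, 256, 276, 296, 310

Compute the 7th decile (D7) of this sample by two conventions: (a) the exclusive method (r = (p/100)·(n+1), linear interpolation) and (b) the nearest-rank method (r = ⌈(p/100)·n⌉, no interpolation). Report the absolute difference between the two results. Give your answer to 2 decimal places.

2.90

n = 16.
(a) r = 11.9; between ranks 11 (221) and 12 (250): 247.1.
(b) the nearest-rank method: rank 12 → 250.
|247.1 − 250| = 2.9.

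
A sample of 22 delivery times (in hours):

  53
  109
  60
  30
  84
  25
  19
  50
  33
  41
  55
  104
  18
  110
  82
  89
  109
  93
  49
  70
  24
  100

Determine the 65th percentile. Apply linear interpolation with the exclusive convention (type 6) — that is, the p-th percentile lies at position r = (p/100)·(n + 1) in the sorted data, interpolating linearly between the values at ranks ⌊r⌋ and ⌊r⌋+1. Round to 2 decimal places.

83.90

Sorted: 18, 19, 24, 25, 30, 33, 41, 49, 50, 53, 55, 60, 70, 82, 84, 89, 93, 100, 104, 109, 109, 110.
n = 22.
r = (65/100)·(22 + 1) = 14.95.
Rank 14 is 82 and rank 15 is 84.
Interpolate: 82 + 0.95·(84 − 82) = 82 + 0.95·2 = 83.9.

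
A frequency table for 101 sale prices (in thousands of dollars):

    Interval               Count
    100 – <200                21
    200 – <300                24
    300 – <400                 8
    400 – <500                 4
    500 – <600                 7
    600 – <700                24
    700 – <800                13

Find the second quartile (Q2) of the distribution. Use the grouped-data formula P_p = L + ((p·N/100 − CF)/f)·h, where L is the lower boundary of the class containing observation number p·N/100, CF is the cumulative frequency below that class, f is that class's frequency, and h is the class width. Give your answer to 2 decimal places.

N = 101; target position k = 50/100 · 101 = 50.5.
Cumulative frequencies: 21, 45, 53, 57, 64, 88, 101.
Observation 50.5 falls in the class 300 – <400.
L = 300, CF = 45, f = 8, h = 100.
P50 = 300 + ((50.5 − 45)/8)·100 = 300 + 68.75 = 368.75.

368.75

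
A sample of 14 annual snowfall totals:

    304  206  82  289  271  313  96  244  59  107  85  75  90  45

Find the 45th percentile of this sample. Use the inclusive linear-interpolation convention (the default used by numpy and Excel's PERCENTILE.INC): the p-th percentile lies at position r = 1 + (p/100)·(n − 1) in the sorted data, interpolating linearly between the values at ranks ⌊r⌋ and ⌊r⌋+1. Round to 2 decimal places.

Sorted: 45, 59, 75, 82, 85, 90, 96, 107, 206, 244, 271, 289, 304, 313.
n = 14.
r = 1 + (45/100)·(14 − 1) = 1 + 5.85 = 6.85.
Rank 6 is 90 and rank 7 is 96.
Interpolate: 90 + 0.85·(96 − 90) = 90 + 0.85·6 = 95.1.

95.10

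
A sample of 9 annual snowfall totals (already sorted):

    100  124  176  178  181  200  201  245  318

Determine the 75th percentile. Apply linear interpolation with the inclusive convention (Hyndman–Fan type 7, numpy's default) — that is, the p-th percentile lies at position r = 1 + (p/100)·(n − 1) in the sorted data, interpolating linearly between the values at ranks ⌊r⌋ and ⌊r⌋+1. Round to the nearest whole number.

201

n = 9.
r = 1 + (75/100)·(9 − 1) = 1 + 6 = 7.
r is an integer, so P75 is the value at rank 7: 201.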